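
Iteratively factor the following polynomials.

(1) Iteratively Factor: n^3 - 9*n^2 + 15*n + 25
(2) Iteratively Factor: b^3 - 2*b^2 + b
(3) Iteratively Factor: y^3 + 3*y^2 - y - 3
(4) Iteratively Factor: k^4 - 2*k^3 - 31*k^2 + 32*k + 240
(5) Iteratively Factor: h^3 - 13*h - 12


(1) = (n + 1)*(n^2 - 10*n + 25) = (n - 5)*(n + 1)*(n - 5)
(2) = (b - 1)*(b^2 - b) = (b - 1)^2*(b)
(3) = (y + 3)*(y^2 - 1) = (y - 1)*(y + 3)*(y + 1)
(4) = (k + 4)*(k^3 - 6*k^2 - 7*k + 60) = (k - 4)*(k + 4)*(k^2 - 2*k - 15) = (k - 5)*(k - 4)*(k + 4)*(k + 3)
(5) = (h + 1)*(h^2 - h - 12) = (h + 1)*(h + 3)*(h - 4)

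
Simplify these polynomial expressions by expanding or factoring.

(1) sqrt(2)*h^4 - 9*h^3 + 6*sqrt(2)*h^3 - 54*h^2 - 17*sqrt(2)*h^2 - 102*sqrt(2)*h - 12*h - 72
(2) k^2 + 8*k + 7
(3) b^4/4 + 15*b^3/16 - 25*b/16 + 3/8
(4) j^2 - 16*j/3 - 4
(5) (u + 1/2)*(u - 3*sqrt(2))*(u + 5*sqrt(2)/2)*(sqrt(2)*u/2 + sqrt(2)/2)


(1) = (h + 6)*(h - 6*sqrt(2))*(h + sqrt(2))*(sqrt(2)*h + 1)
(2) = (k + 1)*(k + 7)
(3) = (b/4 + 1/2)*(b - 1)*(b - 1/4)*(b + 3)
(4) = (j - 6)*(j + 2/3)
(5) = sqrt(2)*u^4/2 - u^3/2 + 3*sqrt(2)*u^3/4 - 29*sqrt(2)*u^2/4 - 3*u^2/4 - 45*sqrt(2)*u/4 - u/4 - 15*sqrt(2)/4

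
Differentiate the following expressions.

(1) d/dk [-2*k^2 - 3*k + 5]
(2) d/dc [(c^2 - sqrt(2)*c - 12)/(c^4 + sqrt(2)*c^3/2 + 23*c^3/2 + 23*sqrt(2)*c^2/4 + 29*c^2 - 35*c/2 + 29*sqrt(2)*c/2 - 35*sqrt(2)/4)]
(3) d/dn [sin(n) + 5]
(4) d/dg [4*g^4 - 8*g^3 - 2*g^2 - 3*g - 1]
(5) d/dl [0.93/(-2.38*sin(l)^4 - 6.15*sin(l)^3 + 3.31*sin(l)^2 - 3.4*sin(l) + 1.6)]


(1) = -4*k - 3
(2) = 4*((2*c - sqrt(2))*(4*c^4 + 2*sqrt(2)*c^3 + 46*c^3 + 23*sqrt(2)*c^2 + 116*c^2 - 70*c + 58*sqrt(2)*c - 35*sqrt(2)) + 2*(-c^2 + sqrt(2)*c + 12)*(8*c^3 + 3*sqrt(2)*c^2 + 69*c^2 + 23*sqrt(2)*c + 116*c - 35 + 29*sqrt(2)))/(4*c^4 + 2*sqrt(2)*c^3 + 46*c^3 + 23*sqrt(2)*c^2 + 116*c^2 - 70*c + 58*sqrt(2)*c - 35*sqrt(2))^2
(3) = cos(n)
(4) = 16*g^3 - 24*g^2 - 4*g - 3
(5) = (8.8536*sin(l)^3 + 17.1585*sin(l)^2 - 6.1566*sin(l) + 3.162)*cos(l)/(2.38*sin(l)^4 + 6.15*sin(l)^3 - 3.31*sin(l)^2 + 3.4*sin(l) - 1.6)^2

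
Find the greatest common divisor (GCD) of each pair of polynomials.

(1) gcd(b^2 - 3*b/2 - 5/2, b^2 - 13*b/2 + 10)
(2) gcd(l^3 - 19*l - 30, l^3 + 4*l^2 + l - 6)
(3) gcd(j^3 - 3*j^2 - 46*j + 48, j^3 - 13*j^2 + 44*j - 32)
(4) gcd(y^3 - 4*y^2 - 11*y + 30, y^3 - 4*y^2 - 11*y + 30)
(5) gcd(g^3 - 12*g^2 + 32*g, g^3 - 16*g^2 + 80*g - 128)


(1) = gcd((b - 5/2)*(b + 1), (b - 4)*(b - 5/2)) = b - 5/2
(2) = l^2 + 5*l + 6
(3) = gcd((j - 8)*(j - 1)*(j + 6), (j - 8)*(j - 4)*(j - 1)) = j^2 - 9*j + 8
(4) = gcd((y - 5)*(y - 2)*(y + 3), (y - 5)*(y - 2)*(y + 3)) = y^3 - 4*y^2 - 11*y + 30
(5) = g^2 - 12*g + 32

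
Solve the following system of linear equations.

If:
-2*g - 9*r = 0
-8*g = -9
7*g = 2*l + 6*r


Then:
g = 9/8
l = 75/16
r = -1/4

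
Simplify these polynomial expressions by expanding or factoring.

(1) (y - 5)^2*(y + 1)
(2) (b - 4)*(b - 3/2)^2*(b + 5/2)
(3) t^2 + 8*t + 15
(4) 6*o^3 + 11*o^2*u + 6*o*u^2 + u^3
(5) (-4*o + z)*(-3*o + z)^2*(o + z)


(1) = y^3 - 9*y^2 + 15*y + 25
(2) = b^4 - 9*b^3/2 - 13*b^2/4 + 213*b/8 - 45/2
(3) = (t + 3)*(t + 5)
(4) = (o + u)*(2*o + u)*(3*o + u)
(5) = -36*o^4 - 3*o^3*z + 23*o^2*z^2 - 9*o*z^3 + z^4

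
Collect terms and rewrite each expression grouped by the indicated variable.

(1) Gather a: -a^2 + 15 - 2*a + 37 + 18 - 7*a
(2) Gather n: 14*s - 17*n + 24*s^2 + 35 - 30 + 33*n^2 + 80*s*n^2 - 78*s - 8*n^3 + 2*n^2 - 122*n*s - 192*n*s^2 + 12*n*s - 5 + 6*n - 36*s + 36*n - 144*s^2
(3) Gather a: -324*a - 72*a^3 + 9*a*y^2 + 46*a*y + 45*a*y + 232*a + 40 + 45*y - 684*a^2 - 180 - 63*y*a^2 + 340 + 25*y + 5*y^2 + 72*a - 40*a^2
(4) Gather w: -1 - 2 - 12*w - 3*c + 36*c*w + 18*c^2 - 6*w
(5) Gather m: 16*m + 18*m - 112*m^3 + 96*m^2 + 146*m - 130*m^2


(1) = -a^2 - 9*a + 70
(2) = -8*n^3 + n^2*(80*s + 35) + n*(-192*s^2 - 110*s + 25) - 120*s^2 - 100*s
(3) = -72*a^3 + a^2*(-63*y - 724) + a*(9*y^2 + 91*y - 20) + 5*y^2 + 70*y + 200
(4) = 18*c^2 - 3*c + w*(36*c - 18) - 3
(5) = -112*m^3 - 34*m^2 + 180*m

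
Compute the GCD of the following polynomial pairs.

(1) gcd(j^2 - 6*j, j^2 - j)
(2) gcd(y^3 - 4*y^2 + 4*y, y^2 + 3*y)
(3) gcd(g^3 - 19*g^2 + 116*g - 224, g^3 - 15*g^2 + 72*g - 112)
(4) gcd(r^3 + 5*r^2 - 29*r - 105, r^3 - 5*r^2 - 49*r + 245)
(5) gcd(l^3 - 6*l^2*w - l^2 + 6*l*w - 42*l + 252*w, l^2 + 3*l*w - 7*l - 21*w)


(1) = gcd(j*(j - 6), j*(j - 1)) = j
(2) = y
(3) = g^2 - 11*g + 28
(4) = gcd((r - 5)*(r + 3)*(r + 7), (r - 7)*(r - 5)*(r + 7)) = r^2 + 2*r - 35
(5) = gcd((l - 7)*(l + 6)*(l - 6*w), (l - 7)*(l + 3*w)) = l - 7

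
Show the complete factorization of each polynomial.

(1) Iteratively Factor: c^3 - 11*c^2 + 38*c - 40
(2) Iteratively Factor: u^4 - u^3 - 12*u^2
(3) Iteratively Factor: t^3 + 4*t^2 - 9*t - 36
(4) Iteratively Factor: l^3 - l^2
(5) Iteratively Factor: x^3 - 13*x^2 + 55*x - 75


(1) = (c - 5)*(c^2 - 6*c + 8) = (c - 5)*(c - 4)*(c - 2)
(2) = (u - 4)*(u^3 + 3*u^2) = u*(u - 4)*(u^2 + 3*u) = u^2*(u - 4)*(u + 3)
(3) = (t + 4)*(t^2 - 9) = (t + 3)*(t + 4)*(t - 3)
(4) = (l)*(l^2 - l) = l*(l - 1)*(l)
(5) = (x - 5)*(x^2 - 8*x + 15) = (x - 5)*(x - 3)*(x - 5)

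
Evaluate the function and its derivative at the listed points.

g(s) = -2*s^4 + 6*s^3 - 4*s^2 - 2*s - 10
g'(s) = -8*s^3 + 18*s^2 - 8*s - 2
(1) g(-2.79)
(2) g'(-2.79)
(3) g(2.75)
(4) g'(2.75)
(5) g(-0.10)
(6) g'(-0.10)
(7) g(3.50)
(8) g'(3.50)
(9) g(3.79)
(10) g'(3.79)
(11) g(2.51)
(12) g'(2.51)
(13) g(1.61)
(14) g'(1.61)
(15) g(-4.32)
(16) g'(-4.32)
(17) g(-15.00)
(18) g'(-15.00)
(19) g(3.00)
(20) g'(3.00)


(1) = -287.05
(2) = 334.17
(3) = -35.35
(4) = -54.25
(5) = -9.85
(6) = -1.01
(7) = -108.88
(8) = -152.50
(9) = -161.05
(10) = -209.29
(11) = -24.72
(12) = -35.18
(13) = -11.99
(14) = -1.61
(15) = -1256.31
(16) = 1013.46
(17) = -122380.00
(18) = 31168.00
(19) = -52.00
(20) = -80.00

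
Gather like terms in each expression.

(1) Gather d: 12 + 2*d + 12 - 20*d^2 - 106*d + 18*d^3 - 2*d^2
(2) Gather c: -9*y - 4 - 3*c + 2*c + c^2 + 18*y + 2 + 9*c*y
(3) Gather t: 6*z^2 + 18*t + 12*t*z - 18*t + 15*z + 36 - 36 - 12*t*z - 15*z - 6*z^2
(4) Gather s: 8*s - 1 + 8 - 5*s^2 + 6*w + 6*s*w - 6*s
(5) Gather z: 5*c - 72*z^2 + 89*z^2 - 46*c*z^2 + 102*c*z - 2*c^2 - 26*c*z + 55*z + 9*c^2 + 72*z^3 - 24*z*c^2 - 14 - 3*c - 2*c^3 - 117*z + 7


(1) = 18*d^3 - 22*d^2 - 104*d + 24
(2) = c^2 + c*(9*y - 1) + 9*y - 2
(3) = 0
(4) = -5*s^2 + s*(6*w + 2) + 6*w + 7
(5) = -2*c^3 + 7*c^2 + 2*c + 72*z^3 + z^2*(17 - 46*c) + z*(-24*c^2 + 76*c - 62) - 7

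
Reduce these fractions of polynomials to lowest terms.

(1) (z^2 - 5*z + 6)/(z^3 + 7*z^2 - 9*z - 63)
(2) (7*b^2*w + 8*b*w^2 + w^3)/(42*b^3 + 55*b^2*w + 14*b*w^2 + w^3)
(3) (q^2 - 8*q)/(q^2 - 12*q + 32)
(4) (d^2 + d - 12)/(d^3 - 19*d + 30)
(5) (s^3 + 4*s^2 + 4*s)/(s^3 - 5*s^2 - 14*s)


(1) = (z - 2)/(z^2 + 10*z + 21)
(2) = w/(6*b + w)
(3) = q/(q - 4)
(4) = (d + 4)/(d^2 + 3*d - 10)
(5) = (s + 2)/(s - 7)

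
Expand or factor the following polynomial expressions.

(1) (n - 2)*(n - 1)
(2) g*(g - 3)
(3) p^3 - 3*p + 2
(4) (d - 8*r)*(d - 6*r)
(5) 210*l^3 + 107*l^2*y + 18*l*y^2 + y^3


(1) = n^2 - 3*n + 2
(2) = g^2 - 3*g
(3) = (p - 1)^2*(p + 2)
(4) = d^2 - 14*d*r + 48*r^2
(5) = (5*l + y)*(6*l + y)*(7*l + y)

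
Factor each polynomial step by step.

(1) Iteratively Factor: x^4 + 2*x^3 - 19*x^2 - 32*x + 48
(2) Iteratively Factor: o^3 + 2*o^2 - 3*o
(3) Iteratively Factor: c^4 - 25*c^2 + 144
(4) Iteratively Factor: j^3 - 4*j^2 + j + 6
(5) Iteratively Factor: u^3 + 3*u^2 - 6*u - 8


(1) = (x - 4)*(x^3 + 6*x^2 + 5*x - 12) = (x - 4)*(x + 4)*(x^2 + 2*x - 3) = (x - 4)*(x + 3)*(x + 4)*(x - 1)
(2) = (o + 3)*(o^2 - o) = o*(o + 3)*(o - 1)
(3) = (c - 3)*(c^3 + 3*c^2 - 16*c - 48) = (c - 3)*(c + 3)*(c^2 - 16) = (c - 3)*(c + 3)*(c + 4)*(c - 4)
(4) = (j + 1)*(j^2 - 5*j + 6) = (j - 3)*(j + 1)*(j - 2)
(5) = (u + 1)*(u^2 + 2*u - 8) = (u - 2)*(u + 1)*(u + 4)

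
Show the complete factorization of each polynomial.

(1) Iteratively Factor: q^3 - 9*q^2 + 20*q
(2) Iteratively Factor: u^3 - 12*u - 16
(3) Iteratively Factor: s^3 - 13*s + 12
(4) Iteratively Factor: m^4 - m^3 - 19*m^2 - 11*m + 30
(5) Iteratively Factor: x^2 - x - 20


(1) = (q)*(q^2 - 9*q + 20) = q*(q - 5)*(q - 4)
(2) = (u + 2)*(u^2 - 2*u - 8) = (u - 4)*(u + 2)*(u + 2)
(3) = (s - 3)*(s^2 + 3*s - 4) = (s - 3)*(s + 4)*(s - 1)
(4) = (m + 3)*(m^3 - 4*m^2 - 7*m + 10) = (m - 5)*(m + 3)*(m^2 + m - 2) = (m - 5)*(m + 2)*(m + 3)*(m - 1)
(5) = (x + 4)*(x - 5)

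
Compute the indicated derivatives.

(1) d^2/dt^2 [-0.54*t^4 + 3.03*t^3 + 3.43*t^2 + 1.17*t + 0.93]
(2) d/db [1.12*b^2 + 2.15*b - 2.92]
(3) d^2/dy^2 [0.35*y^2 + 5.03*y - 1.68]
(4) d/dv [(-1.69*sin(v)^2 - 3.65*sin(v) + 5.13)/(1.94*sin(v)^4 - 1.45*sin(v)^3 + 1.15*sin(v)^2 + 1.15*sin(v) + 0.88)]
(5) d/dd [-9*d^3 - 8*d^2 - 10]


(1) = -6.48*t^2 + 18.18*t + 6.86
(2) = 2.24*b + 2.15
(3) = 0.700000000000000
(4) = (6.5572*sin(v)^5 + 18.7925*sin(v)^4 - 50.3938*sin(v)^3 + 24.5695*sin(v)^2 - 14.7734*sin(v) - 9.1115)*cos(v)/(3.7636*sin(v)^8 - 5.626*sin(v)^7 + 6.5645*sin(v)^6 + 1.127*sin(v)^5 + 1.4019*sin(v)^4 + 0.093*sin(v)^3 + 3.3465*sin(v)^2 + 2.024*sin(v) + 0.7744)
(5) = d*(-27*d - 16)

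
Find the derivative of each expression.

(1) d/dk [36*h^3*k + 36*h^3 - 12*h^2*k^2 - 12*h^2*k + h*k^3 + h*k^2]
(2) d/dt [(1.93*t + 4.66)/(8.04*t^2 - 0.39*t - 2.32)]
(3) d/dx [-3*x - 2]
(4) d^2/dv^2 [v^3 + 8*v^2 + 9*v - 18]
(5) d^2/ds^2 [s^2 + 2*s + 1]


(1) = h*(36*h^2 - 24*h*k - 12*h + 3*k^2 + 2*k)
(2) = (15.5172*t^2 - 0.7527*t - (1.93*t + 4.66)*(16.08*t - 0.39) - 4.4776)/(-8.04*t^2 + 0.39*t + 2.32)^2
(3) = -3
(4) = 6*v + 16
(5) = 2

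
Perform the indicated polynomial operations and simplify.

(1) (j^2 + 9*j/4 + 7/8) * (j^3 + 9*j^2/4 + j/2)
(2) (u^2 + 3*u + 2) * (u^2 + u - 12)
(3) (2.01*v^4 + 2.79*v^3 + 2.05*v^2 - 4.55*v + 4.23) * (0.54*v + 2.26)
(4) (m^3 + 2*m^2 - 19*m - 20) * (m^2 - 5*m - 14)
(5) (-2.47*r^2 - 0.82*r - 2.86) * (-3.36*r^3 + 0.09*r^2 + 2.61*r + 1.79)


(1) = j^5 + 9*j^4/2 + 103*j^3/16 + 99*j^2/32 + 7*j/16
(2) = u^4 + 4*u^3 - 7*u^2 - 34*u - 24
(3) = 1.0854*v^5 + 6.0492*v^4 + 7.4124*v^3 + 2.176*v^2 - 7.9988*v + 9.5598
(4) = m^5 - 3*m^4 - 43*m^3 + 47*m^2 + 366*m + 280
(5) = 8.2992*r^5 + 2.5329*r^4 + 3.0891*r^3 - 6.8189*r^2 - 8.9324*r - 5.1194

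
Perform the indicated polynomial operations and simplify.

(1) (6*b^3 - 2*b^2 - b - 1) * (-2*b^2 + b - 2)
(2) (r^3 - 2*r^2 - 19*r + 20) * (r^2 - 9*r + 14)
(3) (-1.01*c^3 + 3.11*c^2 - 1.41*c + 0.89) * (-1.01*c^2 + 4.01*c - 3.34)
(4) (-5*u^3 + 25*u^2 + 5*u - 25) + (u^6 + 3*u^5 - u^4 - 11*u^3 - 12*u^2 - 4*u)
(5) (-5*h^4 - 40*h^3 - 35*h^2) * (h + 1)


(1) = -12*b^5 + 10*b^4 - 12*b^3 + 5*b^2 + b + 2
(2) = r^5 - 11*r^4 + 13*r^3 + 163*r^2 - 446*r + 280
(3) = 1.0201*c^5 - 7.1912*c^4 + 17.2686*c^3 - 16.9404*c^2 + 8.2783*c - 2.9726
(4) = u^6 + 3*u^5 - u^4 - 16*u^3 + 13*u^2 + u - 25
(5) = -5*h^5 - 45*h^4 - 75*h^3 - 35*h^2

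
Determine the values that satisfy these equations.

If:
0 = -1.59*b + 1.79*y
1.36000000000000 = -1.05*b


Then:
b = -1.30
y = -1.15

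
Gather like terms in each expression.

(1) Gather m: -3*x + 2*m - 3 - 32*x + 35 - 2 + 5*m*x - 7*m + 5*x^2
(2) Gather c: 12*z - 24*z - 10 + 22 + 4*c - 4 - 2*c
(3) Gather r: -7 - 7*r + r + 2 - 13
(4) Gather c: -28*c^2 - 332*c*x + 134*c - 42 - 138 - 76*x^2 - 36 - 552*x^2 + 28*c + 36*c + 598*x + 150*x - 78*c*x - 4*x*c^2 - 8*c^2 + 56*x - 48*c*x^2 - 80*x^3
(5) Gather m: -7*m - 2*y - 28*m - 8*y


(1) = m*(5*x - 5) + 5*x^2 - 35*x + 30
(2) = 2*c - 12*z + 8
(3) = -6*r - 18
(4) = c^2*(-4*x - 36) + c*(-48*x^2 - 410*x + 198) - 80*x^3 - 628*x^2 + 804*x - 216
(5) = -35*m - 10*y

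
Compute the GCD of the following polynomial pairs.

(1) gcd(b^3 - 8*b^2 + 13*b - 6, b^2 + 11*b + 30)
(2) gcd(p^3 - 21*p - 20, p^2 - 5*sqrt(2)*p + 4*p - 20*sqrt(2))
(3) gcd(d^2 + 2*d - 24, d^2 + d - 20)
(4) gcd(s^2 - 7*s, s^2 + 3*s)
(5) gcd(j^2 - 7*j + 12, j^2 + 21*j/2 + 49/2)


(1) = 1
(2) = p + 4
(3) = gcd((d - 4)*(d + 6), (d - 4)*(d + 5)) = d - 4
(4) = gcd(s*(s - 7), s*(s + 3)) = s
(5) = 1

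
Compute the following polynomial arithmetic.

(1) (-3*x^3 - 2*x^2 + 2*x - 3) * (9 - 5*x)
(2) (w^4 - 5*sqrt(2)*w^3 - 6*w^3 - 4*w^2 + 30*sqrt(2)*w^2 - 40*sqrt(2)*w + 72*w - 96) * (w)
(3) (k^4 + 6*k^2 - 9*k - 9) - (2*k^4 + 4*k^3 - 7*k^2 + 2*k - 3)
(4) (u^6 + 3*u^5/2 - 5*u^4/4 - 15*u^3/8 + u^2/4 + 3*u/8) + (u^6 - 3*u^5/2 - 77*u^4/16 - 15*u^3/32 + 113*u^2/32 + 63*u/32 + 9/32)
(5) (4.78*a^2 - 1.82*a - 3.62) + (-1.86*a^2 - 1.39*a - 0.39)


(1) = 15*x^4 - 17*x^3 - 28*x^2 + 33*x - 27
(2) = w^5 - 5*sqrt(2)*w^4 - 6*w^4 - 4*w^3 + 30*sqrt(2)*w^3 - 40*sqrt(2)*w^2 + 72*w^2 - 96*w
(3) = -k^4 - 4*k^3 + 13*k^2 - 11*k - 6
(4) = 2*u^6 - 97*u^4/16 - 75*u^3/32 + 121*u^2/32 + 75*u/32 + 9/32
(5) = 2.92*a^2 - 3.21*a - 4.01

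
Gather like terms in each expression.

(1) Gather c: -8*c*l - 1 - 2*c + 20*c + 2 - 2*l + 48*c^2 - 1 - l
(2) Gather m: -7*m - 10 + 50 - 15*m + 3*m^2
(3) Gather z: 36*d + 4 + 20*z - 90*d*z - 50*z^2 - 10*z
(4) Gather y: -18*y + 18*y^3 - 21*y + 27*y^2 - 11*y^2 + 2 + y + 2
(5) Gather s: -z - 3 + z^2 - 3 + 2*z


(1) = 48*c^2 + c*(18 - 8*l) - 3*l
(2) = 3*m^2 - 22*m + 40
(3) = 36*d - 50*z^2 + z*(10 - 90*d) + 4
(4) = 18*y^3 + 16*y^2 - 38*y + 4
(5) = z^2 + z - 6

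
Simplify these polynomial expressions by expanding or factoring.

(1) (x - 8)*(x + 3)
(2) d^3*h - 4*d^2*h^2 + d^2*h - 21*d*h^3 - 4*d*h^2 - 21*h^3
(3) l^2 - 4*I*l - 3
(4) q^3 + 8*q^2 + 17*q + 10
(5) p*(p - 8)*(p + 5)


(1) = x^2 - 5*x - 24
(2) = (d - 7*h)*(d + 3*h)*(d*h + h)
(3) = (l - 3*I)*(l - I)
(4) = (q + 1)*(q + 2)*(q + 5)
(5) = p^3 - 3*p^2 - 40*p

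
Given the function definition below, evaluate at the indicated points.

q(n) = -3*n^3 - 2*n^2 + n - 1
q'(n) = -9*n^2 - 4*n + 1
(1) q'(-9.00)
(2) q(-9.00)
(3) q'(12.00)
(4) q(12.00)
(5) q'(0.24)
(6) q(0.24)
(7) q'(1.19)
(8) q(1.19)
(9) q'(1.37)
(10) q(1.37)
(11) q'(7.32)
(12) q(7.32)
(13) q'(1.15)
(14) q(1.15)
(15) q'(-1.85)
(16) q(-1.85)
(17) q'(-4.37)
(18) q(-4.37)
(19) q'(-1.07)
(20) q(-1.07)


(1) = -692.00
(2) = 2015.00
(3) = -1343.00
(4) = -5461.00
(5) = -0.48
(6) = -0.92
(7) = -16.50
(8) = -7.70
(9) = -21.37
(10) = -11.10
(11) = -510.52
(12) = -1277.51
(13) = -15.50
(14) = -7.06
(15) = -22.40
(16) = 9.30
(17) = -153.39
(18) = 206.80
(19) = -5.02
(20) = -0.68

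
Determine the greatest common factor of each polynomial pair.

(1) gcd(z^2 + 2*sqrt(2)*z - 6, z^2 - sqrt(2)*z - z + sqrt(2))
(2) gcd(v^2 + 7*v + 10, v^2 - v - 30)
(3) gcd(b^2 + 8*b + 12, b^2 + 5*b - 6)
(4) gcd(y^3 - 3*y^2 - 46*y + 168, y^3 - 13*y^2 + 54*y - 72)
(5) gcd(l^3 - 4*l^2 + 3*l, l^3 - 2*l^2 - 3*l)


(1) = gcd((z - sqrt(2))*(z + 3*sqrt(2)), (z - 1)*(z - sqrt(2))) = z - sqrt(2)
(2) = v + 5
(3) = gcd((b + 2)*(b + 6), (b - 1)*(b + 6)) = b + 6
(4) = gcd((y - 6)*(y - 4)*(y + 7), (y - 6)*(y - 4)*(y - 3)) = y^2 - 10*y + 24
(5) = l^2 - 3*l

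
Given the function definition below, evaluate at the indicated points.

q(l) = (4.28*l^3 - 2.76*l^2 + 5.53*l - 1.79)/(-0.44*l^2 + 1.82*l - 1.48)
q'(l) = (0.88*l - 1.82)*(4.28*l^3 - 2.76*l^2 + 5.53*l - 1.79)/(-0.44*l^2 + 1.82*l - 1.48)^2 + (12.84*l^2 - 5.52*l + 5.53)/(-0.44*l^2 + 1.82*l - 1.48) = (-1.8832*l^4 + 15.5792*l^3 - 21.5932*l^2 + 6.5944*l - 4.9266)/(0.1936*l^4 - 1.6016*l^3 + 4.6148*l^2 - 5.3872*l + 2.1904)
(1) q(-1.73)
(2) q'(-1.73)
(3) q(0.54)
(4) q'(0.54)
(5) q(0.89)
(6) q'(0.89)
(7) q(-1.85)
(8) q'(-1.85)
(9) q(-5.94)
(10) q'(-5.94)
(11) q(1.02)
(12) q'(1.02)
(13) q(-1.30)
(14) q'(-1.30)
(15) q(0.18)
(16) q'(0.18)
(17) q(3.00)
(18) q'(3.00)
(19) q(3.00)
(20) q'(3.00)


(1) = 7.03
(2) = -5.05
(3) = -1.70
(4) = -13.72
(5) = -18.99
(6) = -145.99
(7) = 7.64
(8) = -5.25
(9) = 37.00
(10) = -8.29
(11) = -67.85
(12) = -931.97
(13) = 5.02
(14) = -4.25
(15) = 0.74
(16) = -3.20
(17) = 5276.00
(18) = 221542.50
(19) = 5276.00
(20) = 221542.50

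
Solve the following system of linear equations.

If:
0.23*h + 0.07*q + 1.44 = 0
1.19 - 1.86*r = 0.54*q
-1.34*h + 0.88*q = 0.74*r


Then:
h = -4.66
q = -5.27
r = 2.17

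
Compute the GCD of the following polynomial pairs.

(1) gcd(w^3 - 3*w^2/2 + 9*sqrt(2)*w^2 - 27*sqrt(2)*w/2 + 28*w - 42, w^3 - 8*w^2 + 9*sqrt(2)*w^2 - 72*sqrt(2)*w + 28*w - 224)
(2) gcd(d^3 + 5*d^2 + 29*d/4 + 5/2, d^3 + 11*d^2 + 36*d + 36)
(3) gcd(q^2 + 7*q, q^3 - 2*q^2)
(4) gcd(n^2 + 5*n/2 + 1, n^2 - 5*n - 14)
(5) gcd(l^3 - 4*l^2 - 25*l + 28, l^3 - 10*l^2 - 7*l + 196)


(1) = w^2 + 9*sqrt(2)*w + 28
(2) = gcd((d + 1/2)*(d + 2)*(d + 5/2), (d + 2)*(d + 3)*(d + 6)) = d + 2
(3) = gcd(q*(q + 7), q^2*(q - 2)) = q
(4) = n + 2
(5) = gcd((l - 7)*(l - 1)*(l + 4), (l - 7)^2*(l + 4)) = l^2 - 3*l - 28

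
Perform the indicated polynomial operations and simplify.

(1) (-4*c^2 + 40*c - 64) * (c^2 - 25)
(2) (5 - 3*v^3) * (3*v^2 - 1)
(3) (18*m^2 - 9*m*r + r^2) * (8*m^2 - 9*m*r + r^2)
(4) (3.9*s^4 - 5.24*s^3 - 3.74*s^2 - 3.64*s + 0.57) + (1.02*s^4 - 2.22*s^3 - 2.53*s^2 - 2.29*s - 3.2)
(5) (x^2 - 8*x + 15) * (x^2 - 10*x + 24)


(1) = -4*c^4 + 40*c^3 + 36*c^2 - 1000*c + 1600
(2) = -9*v^5 + 3*v^3 + 15*v^2 - 5
(3) = 144*m^4 - 234*m^3*r + 107*m^2*r^2 - 18*m*r^3 + r^4
(4) = 4.92*s^4 - 7.46*s^3 - 6.27*s^2 - 5.93*s - 2.63
(5) = x^4 - 18*x^3 + 119*x^2 - 342*x + 360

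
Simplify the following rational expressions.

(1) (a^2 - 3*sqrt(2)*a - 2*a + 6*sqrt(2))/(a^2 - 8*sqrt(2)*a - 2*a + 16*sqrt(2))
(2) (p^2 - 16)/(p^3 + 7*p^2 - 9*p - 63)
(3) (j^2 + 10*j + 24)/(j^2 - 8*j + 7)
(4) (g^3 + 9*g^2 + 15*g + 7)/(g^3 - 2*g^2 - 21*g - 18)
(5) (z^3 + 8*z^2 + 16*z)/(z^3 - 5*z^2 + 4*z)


(1) = (a - 3*sqrt(2))/(a - 8*sqrt(2))
(2) = (p^2 - 16)/(p^3 + 7*p^2 - 9*p - 63)
(3) = (j^2 + 10*j + 24)/(j^2 - 8*j + 7)
(4) = (g^2 + 8*g + 7)/(g^2 - 3*g - 18)
(5) = (z^2 + 8*z + 16)/(z^2 - 5*z + 4)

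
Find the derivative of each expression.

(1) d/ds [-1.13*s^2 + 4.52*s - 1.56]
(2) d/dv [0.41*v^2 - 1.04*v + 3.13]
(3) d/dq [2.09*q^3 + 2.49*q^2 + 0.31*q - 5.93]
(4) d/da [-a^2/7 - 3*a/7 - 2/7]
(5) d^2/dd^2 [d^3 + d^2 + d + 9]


(1) = 4.52 - 2.26*s
(2) = 0.82*v - 1.04
(3) = 6.27*q^2 + 4.98*q + 0.31
(4) = -2*a/7 - 3/7
(5) = 6*d + 2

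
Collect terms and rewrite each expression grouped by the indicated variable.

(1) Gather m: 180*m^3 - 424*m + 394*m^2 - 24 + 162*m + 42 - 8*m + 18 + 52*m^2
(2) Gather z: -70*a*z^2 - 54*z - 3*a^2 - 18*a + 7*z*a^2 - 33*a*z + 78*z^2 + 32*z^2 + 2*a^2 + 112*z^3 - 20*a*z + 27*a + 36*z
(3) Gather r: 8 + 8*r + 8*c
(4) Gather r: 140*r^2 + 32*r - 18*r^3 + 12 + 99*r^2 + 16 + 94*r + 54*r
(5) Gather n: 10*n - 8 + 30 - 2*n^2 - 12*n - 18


(1) = 180*m^3 + 446*m^2 - 270*m + 36
(2) = -a^2 + 9*a + 112*z^3 + z^2*(110 - 70*a) + z*(7*a^2 - 53*a - 18)
(3) = 8*c + 8*r + 8
(4) = -18*r^3 + 239*r^2 + 180*r + 28
(5) = -2*n^2 - 2*n + 4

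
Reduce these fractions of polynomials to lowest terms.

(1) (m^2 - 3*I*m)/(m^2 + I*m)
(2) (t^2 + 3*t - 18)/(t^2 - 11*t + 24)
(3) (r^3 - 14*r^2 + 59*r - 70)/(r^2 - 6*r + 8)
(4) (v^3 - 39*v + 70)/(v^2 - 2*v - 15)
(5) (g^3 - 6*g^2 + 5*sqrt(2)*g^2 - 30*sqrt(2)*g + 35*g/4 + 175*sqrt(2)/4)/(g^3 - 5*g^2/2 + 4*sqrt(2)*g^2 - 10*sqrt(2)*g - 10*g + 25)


(1) = (m - 3*I)/(m + I)
(2) = (t + 6)/(t - 8)
(3) = (r^2 - 12*r + 35)/(r - 4)
(4) = (v^2 + 5*v - 14)/(v + 3)
(5) = (8*g - 28)/(8*g - 8*sqrt(2))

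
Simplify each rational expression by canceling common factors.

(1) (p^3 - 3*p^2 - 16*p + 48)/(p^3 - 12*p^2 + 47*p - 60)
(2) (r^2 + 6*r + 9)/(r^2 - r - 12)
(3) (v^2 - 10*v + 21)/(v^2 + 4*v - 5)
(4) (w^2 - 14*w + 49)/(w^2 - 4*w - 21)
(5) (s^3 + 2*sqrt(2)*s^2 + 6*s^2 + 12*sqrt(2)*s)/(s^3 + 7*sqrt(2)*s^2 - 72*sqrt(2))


(1) = (p + 4)/(p - 5)
(2) = (r + 3)/(r - 4)
(3) = (v^2 - 10*v + 21)/(v^2 + 4*v - 5)
(4) = (w - 7)/(w + 3)
(5) = (s^3 + s^2*(2*sqrt(2) + 6) + 12*sqrt(2)*s)/(s^3 + 7*sqrt(2)*s^2 - 72*sqrt(2))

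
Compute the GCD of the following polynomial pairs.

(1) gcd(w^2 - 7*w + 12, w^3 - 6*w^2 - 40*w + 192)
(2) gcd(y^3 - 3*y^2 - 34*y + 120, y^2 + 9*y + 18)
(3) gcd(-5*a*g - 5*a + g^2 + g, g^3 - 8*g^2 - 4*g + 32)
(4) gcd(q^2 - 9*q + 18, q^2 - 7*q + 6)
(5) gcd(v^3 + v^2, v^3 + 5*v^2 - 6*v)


(1) = gcd((w - 4)*(w - 3), (w - 8)*(w - 4)*(w + 6)) = w - 4
(2) = gcd((y - 5)*(y - 4)*(y + 6), (y + 3)*(y + 6)) = y + 6
(3) = 1
(4) = gcd((q - 6)*(q - 3), (q - 6)*(q - 1)) = q - 6
(5) = gcd(v^2*(v + 1), v*(v - 1)*(v + 6)) = v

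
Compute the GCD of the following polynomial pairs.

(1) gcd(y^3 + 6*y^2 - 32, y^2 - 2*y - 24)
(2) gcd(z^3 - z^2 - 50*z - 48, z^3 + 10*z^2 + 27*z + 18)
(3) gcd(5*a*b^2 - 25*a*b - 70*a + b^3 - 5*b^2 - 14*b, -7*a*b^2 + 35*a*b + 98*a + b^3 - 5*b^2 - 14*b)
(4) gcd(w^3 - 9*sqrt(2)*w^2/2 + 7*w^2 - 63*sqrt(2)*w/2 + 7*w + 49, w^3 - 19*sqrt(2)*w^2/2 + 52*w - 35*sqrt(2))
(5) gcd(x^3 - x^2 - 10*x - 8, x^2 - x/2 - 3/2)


(1) = y + 4
(2) = gcd((z - 8)*(z + 1)*(z + 6), (z + 1)*(z + 3)*(z + 6)) = z^2 + 7*z + 6
(3) = b^2 - 5*b - 14
(4) = gcd((w + 7)*(w - 7*sqrt(2)/2)*(w - sqrt(2)), (w - 5*sqrt(2))*(w - 7*sqrt(2)/2)*(w - sqrt(2))) = w^2 - 9*sqrt(2)*w/2 + 7
(5) = gcd((x - 4)*(x + 1)*(x + 2), (x - 3/2)*(x + 1)) = x + 1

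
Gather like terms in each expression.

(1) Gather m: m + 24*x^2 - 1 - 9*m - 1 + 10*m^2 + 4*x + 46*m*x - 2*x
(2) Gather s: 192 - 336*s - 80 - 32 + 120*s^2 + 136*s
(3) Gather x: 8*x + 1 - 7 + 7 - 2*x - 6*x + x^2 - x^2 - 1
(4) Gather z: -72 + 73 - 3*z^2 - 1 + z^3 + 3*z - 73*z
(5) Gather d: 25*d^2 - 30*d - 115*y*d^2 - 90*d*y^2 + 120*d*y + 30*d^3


(1) = 10*m^2 + m*(46*x - 8) + 24*x^2 + 2*x - 2
(2) = 120*s^2 - 200*s + 80
(3) = 0
(4) = z^3 - 3*z^2 - 70*z
(5) = 30*d^3 + d^2*(25 - 115*y) + d*(-90*y^2 + 120*y - 30)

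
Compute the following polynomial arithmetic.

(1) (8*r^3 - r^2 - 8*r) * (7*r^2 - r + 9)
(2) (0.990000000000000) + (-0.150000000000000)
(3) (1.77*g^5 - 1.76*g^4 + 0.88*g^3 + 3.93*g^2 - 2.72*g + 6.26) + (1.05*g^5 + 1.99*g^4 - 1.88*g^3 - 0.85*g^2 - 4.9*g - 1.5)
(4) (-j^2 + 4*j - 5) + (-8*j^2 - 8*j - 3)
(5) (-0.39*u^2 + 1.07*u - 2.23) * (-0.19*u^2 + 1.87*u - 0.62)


(1) = 56*r^5 - 15*r^4 + 17*r^3 - r^2 - 72*r
(2) = 0.840000000000000
(3) = 2.82*g^5 + 0.23*g^4 - 1.0*g^3 + 3.08*g^2 - 7.62*g + 4.76
(4) = -9*j^2 - 4*j - 8
(5) = 0.0741*u^4 - 0.9326*u^3 + 2.6664*u^2 - 4.8335*u + 1.3826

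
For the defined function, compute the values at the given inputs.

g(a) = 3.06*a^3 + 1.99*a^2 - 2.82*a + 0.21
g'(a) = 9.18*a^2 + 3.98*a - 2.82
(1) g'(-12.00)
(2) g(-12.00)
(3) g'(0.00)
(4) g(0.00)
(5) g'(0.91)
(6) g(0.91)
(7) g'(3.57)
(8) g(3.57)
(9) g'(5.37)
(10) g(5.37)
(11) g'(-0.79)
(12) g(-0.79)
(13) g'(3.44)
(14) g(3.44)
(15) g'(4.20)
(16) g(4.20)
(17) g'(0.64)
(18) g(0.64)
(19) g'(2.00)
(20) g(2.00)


(1) = 1271.34
(2) = -4967.07
(3) = -2.82
(4) = 0.21
(5) = 8.40
(6) = 1.60
(7) = 128.39
(8) = 154.73
(9) = 283.28
(10) = 516.31
(11) = -0.23
(12) = 2.17
(13) = 119.50
(14) = 138.62
(15) = 175.83
(16) = 250.18
(17) = 3.49
(18) = 0.02
(19) = 41.86
(20) = 27.01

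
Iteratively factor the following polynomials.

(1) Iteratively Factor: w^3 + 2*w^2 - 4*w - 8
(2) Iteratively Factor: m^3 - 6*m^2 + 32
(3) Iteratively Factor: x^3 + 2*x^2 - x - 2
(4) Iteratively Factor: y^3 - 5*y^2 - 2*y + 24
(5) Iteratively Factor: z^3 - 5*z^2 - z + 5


(1) = (w + 2)*(w^2 - 4) = (w - 2)*(w + 2)*(w + 2)
(2) = (m - 4)*(m^2 - 2*m - 8) = (m - 4)*(m + 2)*(m - 4)
(3) = (x + 1)*(x^2 + x - 2) = (x - 1)*(x + 1)*(x + 2)
(4) = (y + 2)*(y^2 - 7*y + 12) = (y - 3)*(y + 2)*(y - 4)
(5) = (z - 1)*(z^2 - 4*z - 5) = (z - 5)*(z - 1)*(z + 1)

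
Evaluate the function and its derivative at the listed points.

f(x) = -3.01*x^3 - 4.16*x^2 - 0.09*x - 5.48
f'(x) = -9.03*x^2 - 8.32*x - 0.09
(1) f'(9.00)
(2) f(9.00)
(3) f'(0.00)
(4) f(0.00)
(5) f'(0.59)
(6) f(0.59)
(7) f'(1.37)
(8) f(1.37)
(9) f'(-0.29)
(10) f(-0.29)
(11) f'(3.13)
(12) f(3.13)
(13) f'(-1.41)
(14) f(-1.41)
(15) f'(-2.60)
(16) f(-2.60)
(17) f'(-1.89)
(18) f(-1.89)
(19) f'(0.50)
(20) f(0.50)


(1) = -806.40
(2) = -2537.54
(3) = -0.09
(4) = -5.48
(5) = -8.14
(6) = -7.60
(7) = -28.44
(8) = -21.15
(9) = 1.56
(10) = -5.73
(11) = -114.60
(12) = -138.82
(13) = -6.31
(14) = -5.19
(15) = -39.50
(16) = 19.54
(17) = -16.62
(18) = 0.15
(19) = -6.51
(20) = -6.94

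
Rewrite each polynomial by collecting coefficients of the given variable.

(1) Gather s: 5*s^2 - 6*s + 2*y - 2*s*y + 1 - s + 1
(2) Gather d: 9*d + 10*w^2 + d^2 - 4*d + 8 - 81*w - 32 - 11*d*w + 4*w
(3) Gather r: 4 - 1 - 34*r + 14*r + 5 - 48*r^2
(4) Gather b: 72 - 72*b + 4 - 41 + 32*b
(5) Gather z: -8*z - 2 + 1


(1) = 5*s^2 + s*(-2*y - 7) + 2*y + 2
(2) = d^2 + d*(5 - 11*w) + 10*w^2 - 77*w - 24
(3) = -48*r^2 - 20*r + 8
(4) = 35 - 40*b
(5) = -8*z - 1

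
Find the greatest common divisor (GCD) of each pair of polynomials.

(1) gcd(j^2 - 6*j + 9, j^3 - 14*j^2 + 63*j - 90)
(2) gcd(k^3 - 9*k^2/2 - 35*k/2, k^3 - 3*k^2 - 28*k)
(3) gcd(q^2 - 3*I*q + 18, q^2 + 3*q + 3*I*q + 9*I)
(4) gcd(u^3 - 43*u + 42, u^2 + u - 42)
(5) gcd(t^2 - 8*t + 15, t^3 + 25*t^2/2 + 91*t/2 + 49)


(1) = j - 3
(2) = k^2 - 7*k
(3) = gcd((q - 6*I)*(q + 3*I), (q + 3)*(q + 3*I)) = q + 3*I
(4) = gcd((u - 6)*(u - 1)*(u + 7), (u - 6)*(u + 7)) = u^2 + u - 42
(5) = gcd((t - 5)*(t - 3), (t + 2)*(t + 7/2)*(t + 7)) = 1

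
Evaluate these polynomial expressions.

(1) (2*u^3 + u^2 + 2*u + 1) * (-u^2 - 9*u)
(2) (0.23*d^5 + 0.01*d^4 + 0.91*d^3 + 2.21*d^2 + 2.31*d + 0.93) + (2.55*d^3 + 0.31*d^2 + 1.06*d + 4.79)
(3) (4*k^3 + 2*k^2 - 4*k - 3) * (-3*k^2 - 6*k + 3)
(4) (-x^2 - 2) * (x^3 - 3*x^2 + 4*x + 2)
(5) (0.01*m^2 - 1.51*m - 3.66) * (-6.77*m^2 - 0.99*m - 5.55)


(1) = -2*u^5 - 19*u^4 - 11*u^3 - 19*u^2 - 9*u
(2) = 0.23*d^5 + 0.01*d^4 + 3.46*d^3 + 2.52*d^2 + 3.37*d + 5.72
(3) = -12*k^5 - 30*k^4 + 12*k^3 + 39*k^2 + 6*k - 9
(4) = -x^5 + 3*x^4 - 6*x^3 + 4*x^2 - 8*x - 4
(5) = -0.0677*m^4 + 10.2128*m^3 + 26.2176*m^2 + 12.0039*m + 20.313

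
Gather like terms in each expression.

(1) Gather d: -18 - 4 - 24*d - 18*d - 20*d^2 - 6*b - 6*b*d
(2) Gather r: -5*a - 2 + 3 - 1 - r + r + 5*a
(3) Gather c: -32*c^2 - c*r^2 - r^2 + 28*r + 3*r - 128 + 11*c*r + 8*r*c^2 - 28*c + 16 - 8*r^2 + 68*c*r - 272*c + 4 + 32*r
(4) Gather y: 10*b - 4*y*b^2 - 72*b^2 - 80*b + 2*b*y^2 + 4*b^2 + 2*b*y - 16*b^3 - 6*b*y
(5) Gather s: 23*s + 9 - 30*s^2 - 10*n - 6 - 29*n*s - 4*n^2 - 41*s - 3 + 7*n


(1) = -6*b - 20*d^2 + d*(-6*b - 42) - 22
(2) = 0
(3) = c^2*(8*r - 32) + c*(-r^2 + 79*r - 300) - 9*r^2 + 63*r - 108
(4) = -16*b^3 - 68*b^2 + 2*b*y^2 - 70*b + y*(-4*b^2 - 4*b)
(5) = -4*n^2 - 3*n - 30*s^2 + s*(-29*n - 18)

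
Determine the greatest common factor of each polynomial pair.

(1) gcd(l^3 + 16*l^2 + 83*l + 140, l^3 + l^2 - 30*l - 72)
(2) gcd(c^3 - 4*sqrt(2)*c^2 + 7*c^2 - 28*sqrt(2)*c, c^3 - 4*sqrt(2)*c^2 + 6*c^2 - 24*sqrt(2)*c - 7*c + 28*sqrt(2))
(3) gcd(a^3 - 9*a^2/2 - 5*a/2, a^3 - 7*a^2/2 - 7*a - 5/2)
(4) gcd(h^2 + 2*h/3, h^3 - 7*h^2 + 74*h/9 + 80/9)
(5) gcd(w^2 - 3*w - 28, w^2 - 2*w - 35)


(1) = gcd((l + 4)*(l + 5)*(l + 7), (l - 6)*(l + 3)*(l + 4)) = l + 4
(2) = c^2 + c*(7 - 4*sqrt(2)) - 28*sqrt(2)
(3) = a^2 - 9*a/2 - 5/2
(4) = gcd(h*(h + 2/3), (h - 5)*(h - 8/3)*(h + 2/3)) = h + 2/3
(5) = gcd((w - 7)*(w + 4), (w - 7)*(w + 5)) = w - 7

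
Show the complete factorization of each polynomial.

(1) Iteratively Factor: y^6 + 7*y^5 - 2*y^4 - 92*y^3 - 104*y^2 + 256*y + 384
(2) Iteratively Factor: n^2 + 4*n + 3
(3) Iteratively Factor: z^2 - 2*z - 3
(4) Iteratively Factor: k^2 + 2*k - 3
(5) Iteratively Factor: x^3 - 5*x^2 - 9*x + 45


(1) = (y - 2)*(y^5 + 9*y^4 + 16*y^3 - 60*y^2 - 224*y - 192) = (y - 2)*(y + 2)*(y^4 + 7*y^3 + 2*y^2 - 64*y - 96) = (y - 2)*(y + 2)*(y + 4)*(y^3 + 3*y^2 - 10*y - 24) = (y - 2)*(y + 2)^2*(y + 4)*(y^2 + y - 12) = (y - 2)*(y + 2)^2*(y + 4)^2*(y - 3)
(2) = (n + 3)*(n + 1)
(3) = (z - 3)*(z + 1)
(4) = (k - 1)*(k + 3)
(5) = (x - 5)*(x^2 - 9) = (x - 5)*(x - 3)*(x + 3)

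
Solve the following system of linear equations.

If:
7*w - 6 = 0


Then:
w = 6/7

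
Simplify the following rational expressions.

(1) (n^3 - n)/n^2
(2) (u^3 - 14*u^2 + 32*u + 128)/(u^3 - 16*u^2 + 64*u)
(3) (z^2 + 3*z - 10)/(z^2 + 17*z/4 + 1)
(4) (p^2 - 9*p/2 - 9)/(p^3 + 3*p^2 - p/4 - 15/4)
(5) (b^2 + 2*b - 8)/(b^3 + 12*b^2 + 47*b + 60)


(1) = (n^2 - 1)/n
(2) = (u + 2)/u
(3) = (4*z^2 + 12*z - 40)/(4*z^2 + 17*z + 4)
(4) = (2*p - 12)/(2*p^2 + 3*p - 5)
(5) = (b - 2)/(b^2 + 8*b + 15)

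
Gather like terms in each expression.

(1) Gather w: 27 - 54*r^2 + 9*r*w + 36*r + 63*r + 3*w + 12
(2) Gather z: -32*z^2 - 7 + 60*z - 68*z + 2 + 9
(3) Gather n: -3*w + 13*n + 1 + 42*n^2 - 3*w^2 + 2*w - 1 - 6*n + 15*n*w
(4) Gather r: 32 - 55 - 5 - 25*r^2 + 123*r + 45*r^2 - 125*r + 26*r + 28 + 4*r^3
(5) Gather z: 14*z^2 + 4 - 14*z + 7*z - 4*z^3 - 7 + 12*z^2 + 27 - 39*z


(1) = -54*r^2 + 99*r + w*(9*r + 3) + 39
(2) = -32*z^2 - 8*z + 4
(3) = 42*n^2 + n*(15*w + 7) - 3*w^2 - w
(4) = 4*r^3 + 20*r^2 + 24*r
(5) = -4*z^3 + 26*z^2 - 46*z + 24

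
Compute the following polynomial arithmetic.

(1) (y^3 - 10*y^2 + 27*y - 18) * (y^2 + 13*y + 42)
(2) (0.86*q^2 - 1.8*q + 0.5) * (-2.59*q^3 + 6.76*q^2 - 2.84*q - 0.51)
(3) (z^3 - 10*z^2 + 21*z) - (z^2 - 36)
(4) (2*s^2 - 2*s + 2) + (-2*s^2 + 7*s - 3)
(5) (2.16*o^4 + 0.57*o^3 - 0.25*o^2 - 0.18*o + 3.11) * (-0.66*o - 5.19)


(1) = y^5 + 3*y^4 - 61*y^3 - 87*y^2 + 900*y - 756
(2) = -2.2274*q^5 + 10.4756*q^4 - 15.9054*q^3 + 8.0534*q^2 - 0.502*q - 0.255
(3) = z^3 - 11*z^2 + 21*z + 36
(4) = 5*s - 1
(5) = -1.4256*o^5 - 11.5866*o^4 - 2.7933*o^3 + 1.4163*o^2 - 1.1184*o - 16.1409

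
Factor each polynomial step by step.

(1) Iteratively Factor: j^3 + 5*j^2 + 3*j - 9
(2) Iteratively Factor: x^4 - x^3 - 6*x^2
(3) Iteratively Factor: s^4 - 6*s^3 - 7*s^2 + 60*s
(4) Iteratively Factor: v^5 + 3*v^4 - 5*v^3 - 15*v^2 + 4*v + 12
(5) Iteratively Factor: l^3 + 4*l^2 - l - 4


(1) = (j + 3)*(j^2 + 2*j - 3) = (j - 1)*(j + 3)*(j + 3)
(2) = (x)*(x^3 - x^2 - 6*x) = x*(x - 3)*(x^2 + 2*x) = x*(x - 3)*(x + 2)*(x)
(3) = (s - 5)*(s^3 - s^2 - 12*s) = s*(s - 5)*(s^2 - s - 12) = s*(s - 5)*(s - 4)*(s + 3)
(4) = (v + 3)*(v^4 - 5*v^2 + 4) = (v - 1)*(v + 3)*(v^3 + v^2 - 4*v - 4) = (v - 1)*(v + 1)*(v + 3)*(v^2 - 4) = (v - 1)*(v + 1)*(v + 2)*(v + 3)*(v - 2)
(5) = (l + 4)*(l^2 - 1) = (l + 1)*(l + 4)*(l - 1)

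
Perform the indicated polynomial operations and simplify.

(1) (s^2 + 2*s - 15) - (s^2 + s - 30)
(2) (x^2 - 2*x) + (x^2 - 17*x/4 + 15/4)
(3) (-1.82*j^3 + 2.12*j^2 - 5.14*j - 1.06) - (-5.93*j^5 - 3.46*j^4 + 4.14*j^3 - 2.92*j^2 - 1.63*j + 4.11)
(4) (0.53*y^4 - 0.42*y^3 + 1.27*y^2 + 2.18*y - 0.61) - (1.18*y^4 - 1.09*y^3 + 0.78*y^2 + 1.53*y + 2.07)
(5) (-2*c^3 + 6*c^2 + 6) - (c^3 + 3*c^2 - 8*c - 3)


(1) = s + 15
(2) = 2*x^2 - 25*x/4 + 15/4
(3) = 5.93*j^5 + 3.46*j^4 - 5.96*j^3 + 5.04*j^2 - 3.51*j - 5.17
(4) = -0.65*y^4 + 0.67*y^3 + 0.49*y^2 + 0.65*y - 2.68
(5) = -3*c^3 + 3*c^2 + 8*c + 9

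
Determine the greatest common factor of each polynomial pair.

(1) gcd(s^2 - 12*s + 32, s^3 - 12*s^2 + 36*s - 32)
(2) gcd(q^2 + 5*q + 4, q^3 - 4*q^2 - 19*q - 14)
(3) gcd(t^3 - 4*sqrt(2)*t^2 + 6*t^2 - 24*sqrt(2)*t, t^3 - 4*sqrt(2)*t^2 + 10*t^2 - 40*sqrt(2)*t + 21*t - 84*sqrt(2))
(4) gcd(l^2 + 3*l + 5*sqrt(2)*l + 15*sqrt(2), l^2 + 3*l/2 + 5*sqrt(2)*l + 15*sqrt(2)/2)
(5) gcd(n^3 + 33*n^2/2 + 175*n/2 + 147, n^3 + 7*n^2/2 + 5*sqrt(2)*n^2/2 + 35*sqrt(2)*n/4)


(1) = s - 8
(2) = q + 1
(3) = t - 4*sqrt(2)
(4) = gcd((l + 3)*(l + 5*sqrt(2)), (l + 3/2)*(l + 5*sqrt(2))) = l + 5*sqrt(2)
(5) = gcd((n + 7/2)*(n + 6)*(n + 7), n*(n + 7/2)*(n + 5*sqrt(2)/2)) = n + 7/2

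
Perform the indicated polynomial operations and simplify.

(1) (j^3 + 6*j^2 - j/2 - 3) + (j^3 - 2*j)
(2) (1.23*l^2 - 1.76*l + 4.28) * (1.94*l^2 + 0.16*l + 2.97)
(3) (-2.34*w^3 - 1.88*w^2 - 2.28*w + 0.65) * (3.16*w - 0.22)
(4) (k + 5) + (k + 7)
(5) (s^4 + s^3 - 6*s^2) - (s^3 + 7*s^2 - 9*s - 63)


(1) = 2*j^3 + 6*j^2 - 5*j/2 - 3
(2) = 2.3862*l^4 - 3.2176*l^3 + 11.6747*l^2 - 4.5424*l + 12.7116
(3) = -7.3944*w^4 - 5.426*w^3 - 6.7912*w^2 + 2.5556*w - 0.143
(4) = 2*k + 12
(5) = s^4 - 13*s^2 + 9*s + 63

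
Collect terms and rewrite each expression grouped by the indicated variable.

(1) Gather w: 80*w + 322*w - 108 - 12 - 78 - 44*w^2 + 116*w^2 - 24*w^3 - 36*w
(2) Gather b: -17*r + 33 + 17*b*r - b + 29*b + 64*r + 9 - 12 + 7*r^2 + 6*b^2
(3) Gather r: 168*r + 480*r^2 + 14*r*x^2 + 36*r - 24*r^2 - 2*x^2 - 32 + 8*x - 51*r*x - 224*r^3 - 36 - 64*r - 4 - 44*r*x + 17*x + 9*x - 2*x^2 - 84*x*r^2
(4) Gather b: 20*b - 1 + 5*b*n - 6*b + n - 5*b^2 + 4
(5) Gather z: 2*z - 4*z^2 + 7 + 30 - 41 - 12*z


(1) = -24*w^3 + 72*w^2 + 366*w - 198
(2) = 6*b^2 + b*(17*r + 28) + 7*r^2 + 47*r + 30
(3) = -224*r^3 + r^2*(456 - 84*x) + r*(14*x^2 - 95*x + 140) - 4*x^2 + 34*x - 72
(4) = -5*b^2 + b*(5*n + 14) + n + 3
(5) = -4*z^2 - 10*z - 4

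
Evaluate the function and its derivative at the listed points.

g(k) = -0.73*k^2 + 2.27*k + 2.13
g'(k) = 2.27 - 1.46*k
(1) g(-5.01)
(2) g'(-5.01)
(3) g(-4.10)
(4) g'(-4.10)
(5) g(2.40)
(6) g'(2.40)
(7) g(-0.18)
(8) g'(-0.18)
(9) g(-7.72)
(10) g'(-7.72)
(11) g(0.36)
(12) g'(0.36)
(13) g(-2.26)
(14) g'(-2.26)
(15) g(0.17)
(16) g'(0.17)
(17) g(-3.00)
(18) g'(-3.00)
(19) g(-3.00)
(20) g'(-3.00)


(1) = -27.57
(2) = 9.58
(3) = -19.45
(4) = 8.26
(5) = 3.37
(6) = -1.23
(7) = 1.70
(8) = 2.53
(9) = -58.90
(10) = 13.54
(11) = 2.85
(12) = 1.74
(13) = -6.73
(14) = 5.57
(15) = 2.49
(16) = 2.02
(17) = -11.25
(18) = 6.65
(19) = -11.25
(20) = 6.65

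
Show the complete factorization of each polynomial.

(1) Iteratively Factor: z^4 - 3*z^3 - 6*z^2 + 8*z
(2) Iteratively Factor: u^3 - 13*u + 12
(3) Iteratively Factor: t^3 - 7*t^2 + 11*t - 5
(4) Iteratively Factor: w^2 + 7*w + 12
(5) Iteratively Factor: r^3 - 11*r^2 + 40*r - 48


(1) = (z + 2)*(z^3 - 5*z^2 + 4*z) = (z - 1)*(z + 2)*(z^2 - 4*z) = (z - 4)*(z - 1)*(z + 2)*(z)
(2) = (u - 1)*(u^2 + u - 12) = (u - 1)*(u + 4)*(u - 3)
(3) = (t - 1)*(t^2 - 6*t + 5) = (t - 5)*(t - 1)*(t - 1)
(4) = (w + 4)*(w + 3)
(5) = (r - 3)*(r^2 - 8*r + 16) = (r - 4)*(r - 3)*(r - 4)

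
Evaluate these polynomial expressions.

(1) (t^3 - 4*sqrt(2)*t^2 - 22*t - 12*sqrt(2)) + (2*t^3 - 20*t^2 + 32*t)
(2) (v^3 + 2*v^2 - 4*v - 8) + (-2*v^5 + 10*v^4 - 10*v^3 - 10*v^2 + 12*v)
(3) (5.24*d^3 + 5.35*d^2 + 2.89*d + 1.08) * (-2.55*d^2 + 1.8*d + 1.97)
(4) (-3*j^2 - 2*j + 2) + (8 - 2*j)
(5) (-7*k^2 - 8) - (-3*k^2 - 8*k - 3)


(1) = 3*t^3 - 20*t^2 - 4*sqrt(2)*t^2 + 10*t - 12*sqrt(2)
(2) = -2*v^5 + 10*v^4 - 9*v^3 - 8*v^2 + 8*v - 8
(3) = -13.362*d^5 - 4.2105*d^4 + 12.5833*d^3 + 12.9875*d^2 + 7.6373*d + 2.1276
(4) = -3*j^2 - 4*j + 10
(5) = -4*k^2 + 8*k - 5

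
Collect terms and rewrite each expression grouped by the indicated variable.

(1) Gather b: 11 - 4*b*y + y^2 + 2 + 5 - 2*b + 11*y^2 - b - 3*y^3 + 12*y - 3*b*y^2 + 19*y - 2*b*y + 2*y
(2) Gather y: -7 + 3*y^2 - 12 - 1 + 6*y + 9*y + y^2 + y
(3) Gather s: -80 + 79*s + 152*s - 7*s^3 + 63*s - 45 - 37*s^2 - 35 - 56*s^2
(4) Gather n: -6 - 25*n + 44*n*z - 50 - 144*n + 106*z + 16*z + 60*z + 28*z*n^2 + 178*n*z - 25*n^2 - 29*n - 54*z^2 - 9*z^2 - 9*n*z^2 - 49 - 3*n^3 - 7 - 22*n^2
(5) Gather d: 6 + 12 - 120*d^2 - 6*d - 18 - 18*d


(1) = b*(-3*y^2 - 6*y - 3) - 3*y^3 + 12*y^2 + 33*y + 18
(2) = 4*y^2 + 16*y - 20
(3) = -7*s^3 - 93*s^2 + 294*s - 160
(4) = -3*n^3 + n^2*(28*z - 47) + n*(-9*z^2 + 222*z - 198) - 63*z^2 + 182*z - 112
(5) = -120*d^2 - 24*d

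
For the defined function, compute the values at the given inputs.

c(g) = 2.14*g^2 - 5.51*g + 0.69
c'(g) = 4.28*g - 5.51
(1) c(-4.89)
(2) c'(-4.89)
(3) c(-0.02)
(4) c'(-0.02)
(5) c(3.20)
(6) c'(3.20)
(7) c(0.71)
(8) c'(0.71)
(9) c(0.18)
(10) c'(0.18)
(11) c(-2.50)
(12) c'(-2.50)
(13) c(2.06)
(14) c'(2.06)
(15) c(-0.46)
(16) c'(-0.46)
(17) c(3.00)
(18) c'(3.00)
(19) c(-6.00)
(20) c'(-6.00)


(1) = 78.81
(2) = -26.44
(3) = 0.80
(4) = -5.60
(5) = 4.97
(6) = 8.19
(7) = -2.14
(8) = -2.47
(9) = -0.23
(10) = -4.74
(11) = 27.84
(12) = -16.21
(13) = -1.58
(14) = 3.31
(15) = 3.68
(16) = -7.48
(17) = 3.42
(18) = 7.33
(19) = 110.79
(20) = -31.19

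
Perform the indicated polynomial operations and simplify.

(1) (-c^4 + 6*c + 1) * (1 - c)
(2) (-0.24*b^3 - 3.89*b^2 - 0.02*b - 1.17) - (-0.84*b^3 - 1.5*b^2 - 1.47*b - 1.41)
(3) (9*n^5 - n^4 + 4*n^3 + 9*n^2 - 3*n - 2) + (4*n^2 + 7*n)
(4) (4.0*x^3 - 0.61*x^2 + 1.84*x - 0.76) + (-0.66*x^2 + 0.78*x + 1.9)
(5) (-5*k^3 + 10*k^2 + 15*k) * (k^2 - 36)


(1) = c^5 - c^4 - 6*c^2 + 5*c + 1
(2) = 0.6*b^3 - 2.39*b^2 + 1.45*b + 0.24
(3) = 9*n^5 - n^4 + 4*n^3 + 13*n^2 + 4*n - 2
(4) = 4.0*x^3 - 1.27*x^2 + 2.62*x + 1.14
(5) = -5*k^5 + 10*k^4 + 195*k^3 - 360*k^2 - 540*k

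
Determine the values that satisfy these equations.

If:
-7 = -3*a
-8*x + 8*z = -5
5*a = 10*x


Then:
a = 7/3
x = 7/6
z = 13/24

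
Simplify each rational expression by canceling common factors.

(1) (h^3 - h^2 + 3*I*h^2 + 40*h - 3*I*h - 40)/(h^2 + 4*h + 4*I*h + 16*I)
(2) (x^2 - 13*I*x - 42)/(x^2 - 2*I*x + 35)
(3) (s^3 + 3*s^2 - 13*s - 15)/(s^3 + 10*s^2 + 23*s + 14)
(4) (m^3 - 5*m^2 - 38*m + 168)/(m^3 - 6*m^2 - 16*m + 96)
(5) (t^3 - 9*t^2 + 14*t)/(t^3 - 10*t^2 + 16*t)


(1) = (h^3 + h^2*(-1 + 3*I) + h*(40 - 3*I) - 40)/(h^2 + h*(4 + 4*I) + 16*I)
(2) = (x - 6*I)/(x + 5*I)
(3) = (s^2 + 2*s - 15)/(s^2 + 9*s + 14)
(4) = (m^2 - m - 42)/(m^2 - 2*m - 24)
(5) = (t - 7)/(t - 8)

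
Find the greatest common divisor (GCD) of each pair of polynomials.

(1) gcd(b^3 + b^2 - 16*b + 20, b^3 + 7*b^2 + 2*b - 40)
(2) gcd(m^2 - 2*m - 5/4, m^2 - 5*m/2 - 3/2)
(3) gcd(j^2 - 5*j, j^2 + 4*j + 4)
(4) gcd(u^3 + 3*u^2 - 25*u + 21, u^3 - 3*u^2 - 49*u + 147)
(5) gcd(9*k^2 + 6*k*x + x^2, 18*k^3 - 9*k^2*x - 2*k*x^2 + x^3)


(1) = gcd((b - 2)^2*(b + 5), (b - 2)*(b + 4)*(b + 5)) = b^2 + 3*b - 10
(2) = m + 1/2
(3) = gcd(j*(j - 5), (j + 2)^2) = 1
(4) = u^2 + 4*u - 21
(5) = 3*k + x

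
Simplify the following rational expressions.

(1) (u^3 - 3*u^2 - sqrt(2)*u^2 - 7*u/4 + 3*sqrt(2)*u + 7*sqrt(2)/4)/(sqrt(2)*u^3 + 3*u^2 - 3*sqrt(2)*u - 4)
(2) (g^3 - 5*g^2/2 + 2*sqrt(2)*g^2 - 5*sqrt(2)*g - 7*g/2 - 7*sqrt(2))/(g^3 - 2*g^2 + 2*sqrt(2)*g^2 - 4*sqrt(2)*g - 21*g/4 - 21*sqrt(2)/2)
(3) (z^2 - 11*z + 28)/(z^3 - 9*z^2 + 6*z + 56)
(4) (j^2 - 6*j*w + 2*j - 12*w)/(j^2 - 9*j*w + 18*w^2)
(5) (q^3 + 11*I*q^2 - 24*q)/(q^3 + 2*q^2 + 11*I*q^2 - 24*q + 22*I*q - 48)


(1) = (4*u^2 - 12*u - 7)/(4*sqrt(2)*u^2 + 20*u + 8*sqrt(2))
(2) = (8*g + 8)/(8*g + 12)
(3) = 1/(z + 2)
(4) = (-j - 2)/(-j + 3*w)
(5) = q/(q + 2)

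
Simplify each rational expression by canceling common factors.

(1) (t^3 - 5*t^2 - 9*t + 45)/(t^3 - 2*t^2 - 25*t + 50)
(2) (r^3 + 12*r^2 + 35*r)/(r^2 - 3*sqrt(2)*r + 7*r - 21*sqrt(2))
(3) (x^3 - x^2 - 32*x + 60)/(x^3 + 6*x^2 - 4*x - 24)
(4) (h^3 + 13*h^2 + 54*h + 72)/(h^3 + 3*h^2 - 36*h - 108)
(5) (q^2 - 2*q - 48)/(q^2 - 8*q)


(1) = (t^2 - 9)/(t^2 + 3*t - 10)
(2) = (r^2 + 5*r)/(r - 3*sqrt(2))
(3) = (x - 5)/(x + 2)
(4) = (h + 4)/(h - 6)
(5) = (q + 6)/q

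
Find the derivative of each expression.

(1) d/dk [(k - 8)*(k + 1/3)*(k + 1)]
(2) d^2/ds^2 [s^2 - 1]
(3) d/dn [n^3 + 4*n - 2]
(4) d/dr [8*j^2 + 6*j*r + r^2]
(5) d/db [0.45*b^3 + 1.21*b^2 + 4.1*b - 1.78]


(1) = 3*k^2 - 40*k/3 - 31/3
(2) = 2
(3) = 3*n^2 + 4
(4) = 6*j + 2*r
(5) = 1.35*b^2 + 2.42*b + 4.1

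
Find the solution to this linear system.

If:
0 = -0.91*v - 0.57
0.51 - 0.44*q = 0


Then:
q = 1.16
v = -0.63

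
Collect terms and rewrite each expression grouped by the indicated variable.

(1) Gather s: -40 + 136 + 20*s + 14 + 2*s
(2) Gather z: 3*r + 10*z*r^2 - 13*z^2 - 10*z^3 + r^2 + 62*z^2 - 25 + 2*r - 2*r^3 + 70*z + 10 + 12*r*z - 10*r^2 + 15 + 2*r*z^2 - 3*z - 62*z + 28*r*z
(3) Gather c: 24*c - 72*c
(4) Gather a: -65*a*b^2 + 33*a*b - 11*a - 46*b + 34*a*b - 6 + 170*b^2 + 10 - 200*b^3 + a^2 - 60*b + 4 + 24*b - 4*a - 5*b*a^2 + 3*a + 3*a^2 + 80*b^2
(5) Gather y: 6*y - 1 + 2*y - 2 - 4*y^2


(1) = 22*s + 110
(2) = -2*r^3 - 9*r^2 + 5*r - 10*z^3 + z^2*(2*r + 49) + z*(10*r^2 + 40*r + 5)
(3) = -48*c
(4) = a^2*(4 - 5*b) + a*(-65*b^2 + 67*b - 12) - 200*b^3 + 250*b^2 - 82*b + 8
(5) = -4*y^2 + 8*y - 3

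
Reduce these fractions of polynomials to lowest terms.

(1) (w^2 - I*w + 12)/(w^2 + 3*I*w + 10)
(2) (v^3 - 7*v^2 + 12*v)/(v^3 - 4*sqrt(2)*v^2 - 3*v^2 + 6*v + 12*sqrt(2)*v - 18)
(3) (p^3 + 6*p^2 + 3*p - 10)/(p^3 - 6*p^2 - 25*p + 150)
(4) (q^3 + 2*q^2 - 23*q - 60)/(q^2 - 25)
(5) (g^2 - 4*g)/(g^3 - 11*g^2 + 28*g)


(1) = (w^2 - I*w + 12)/(w^2 + 3*I*w + 10)
(2) = (v^2 - 4*v)/(v^2 - 4*sqrt(2)*v + 6)
(3) = (p^2 + p - 2)/(p^2 - 11*p + 30)
(4) = (q^2 + 7*q + 12)/(q + 5)
(5) = 1/(g - 7)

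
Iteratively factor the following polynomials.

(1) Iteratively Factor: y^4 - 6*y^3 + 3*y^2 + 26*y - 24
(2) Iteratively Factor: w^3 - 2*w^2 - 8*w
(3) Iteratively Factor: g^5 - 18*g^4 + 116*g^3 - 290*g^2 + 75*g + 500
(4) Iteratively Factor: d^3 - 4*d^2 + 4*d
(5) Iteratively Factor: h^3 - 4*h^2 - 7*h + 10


(1) = (y - 3)*(y^3 - 3*y^2 - 6*y + 8) = (y - 3)*(y + 2)*(y^2 - 5*y + 4) = (y - 3)*(y - 1)*(y + 2)*(y - 4)
(2) = (w)*(w^2 - 2*w - 8) = w*(w + 2)*(w - 4)
(3) = (g - 5)*(g^4 - 13*g^3 + 51*g^2 - 35*g - 100) = (g - 5)*(g + 1)*(g^3 - 14*g^2 + 65*g - 100) = (g - 5)^2*(g + 1)*(g^2 - 9*g + 20) = (g - 5)^3*(g + 1)*(g - 4)
(4) = (d - 2)*(d^2 - 2*d) = (d - 2)^2*(d)
(5) = (h + 2)*(h^2 - 6*h + 5) = (h - 1)*(h + 2)*(h - 5)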